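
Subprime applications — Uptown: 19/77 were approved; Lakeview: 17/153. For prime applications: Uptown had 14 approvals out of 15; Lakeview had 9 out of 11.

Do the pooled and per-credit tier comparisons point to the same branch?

Subprime: Uptown 19/77 = 24.7%, Lakeview 17/153 = 11.1% → Uptown
Prime: Uptown 14/15 = 93.3%, Lakeview 9/11 = 81.8% → Uptown
Overall: Uptown 33/92 = 35.9%, Lakeview 26/164 = 15.9% → Uptown
Uptown wins overall and in every credit group — no reversal.

Yes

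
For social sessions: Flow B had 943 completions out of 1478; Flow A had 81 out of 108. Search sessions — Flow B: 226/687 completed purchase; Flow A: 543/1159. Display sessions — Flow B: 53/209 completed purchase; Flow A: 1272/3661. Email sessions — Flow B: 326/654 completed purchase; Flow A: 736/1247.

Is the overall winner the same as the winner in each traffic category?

No

Social: Flow B 943/1478 = 63.8%, Flow A 81/108 = 75.0% → Flow A
Search: Flow B 226/687 = 32.9%, Flow A 543/1159 = 46.9% → Flow A
Display: Flow B 53/209 = 25.4%, Flow A 1272/3661 = 34.7% → Flow A
Email: Flow B 326/654 = 49.8%, Flow A 736/1247 = 59.0% → Flow A
Overall: Flow B 1548/3028 = 51.1%, Flow A 2632/6175 = 42.6% → Flow B
Flow A wins each traffic group but Flow B wins overall — the comparison reverses. Flow A's sessions skew toward display, which has a lower base rate.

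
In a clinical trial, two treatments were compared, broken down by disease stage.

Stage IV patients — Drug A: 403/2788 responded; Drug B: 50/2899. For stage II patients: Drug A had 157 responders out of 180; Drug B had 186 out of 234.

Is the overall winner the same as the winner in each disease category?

Yes

Stage IV: Drug A 403/2788 = 14.5%, Drug B 50/2899 = 1.7% → Drug A
Stage II: Drug A 157/180 = 87.2%, Drug B 186/234 = 79.5% → Drug A
Overall: Drug A 560/2968 = 18.9%, Drug B 236/3133 = 7.5% → Drug A
Drug A wins overall and in every disease group — no reversal.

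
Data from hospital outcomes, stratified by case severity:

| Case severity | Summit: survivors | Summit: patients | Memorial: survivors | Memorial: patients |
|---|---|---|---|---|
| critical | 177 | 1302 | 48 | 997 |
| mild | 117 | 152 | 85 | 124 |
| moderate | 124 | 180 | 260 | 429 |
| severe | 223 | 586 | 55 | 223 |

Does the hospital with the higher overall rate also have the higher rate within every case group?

Yes

Critical: Summit 177/1302 = 13.6%, Memorial 48/997 = 4.8% → Summit
Mild: Summit 117/152 = 77.0%, Memorial 85/124 = 68.5% → Summit
Moderate: Summit 124/180 = 68.9%, Memorial 260/429 = 60.6% → Summit
Severe: Summit 223/586 = 38.1%, Memorial 55/223 = 24.7% → Summit
Overall: Summit 641/2220 = 28.9%, Memorial 448/1773 = 25.3% → Summit
Summit wins overall and in every case group — no reversal.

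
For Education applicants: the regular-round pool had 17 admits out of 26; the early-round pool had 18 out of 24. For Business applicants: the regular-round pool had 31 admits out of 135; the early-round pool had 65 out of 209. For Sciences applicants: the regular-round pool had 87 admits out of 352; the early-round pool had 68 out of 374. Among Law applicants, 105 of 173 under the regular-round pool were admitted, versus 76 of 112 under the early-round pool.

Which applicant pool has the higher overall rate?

the regular-round pool

Education: the regular-round pool 17/26 = 65.4%, the early-round pool 18/24 = 75.0% → the early-round pool
Business: the regular-round pool 31/135 = 23.0%, the early-round pool 65/209 = 31.1% → the early-round pool
Sciences: the regular-round pool 87/352 = 24.7%, the early-round pool 68/374 = 18.2% → the regular-round pool
Law: the regular-round pool 105/173 = 60.7%, the early-round pool 76/112 = 67.9% → the early-round pool
Overall: the regular-round pool 240/686 = 35.0%, the early-round pool 227/719 = 31.6% → the regular-round pool
(Neither sweeps every department group, but the regular-round pool has the higher pooled rate.)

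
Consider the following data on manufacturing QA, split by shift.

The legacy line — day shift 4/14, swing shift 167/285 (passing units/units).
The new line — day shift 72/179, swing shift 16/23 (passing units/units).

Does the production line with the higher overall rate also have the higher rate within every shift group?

No

Day shift: the legacy line 4/14 = 28.6%, the new line 72/179 = 40.2% → the new line
Swing shift: the legacy line 167/285 = 58.6%, the new line 16/23 = 69.6% → the new line
Overall: the legacy line 171/299 = 57.2%, the new line 88/202 = 43.6% → the legacy line
The new line wins each shift group but the legacy line wins overall — the comparison reverses. The new line's units skew toward day shift, which has a lower base rate.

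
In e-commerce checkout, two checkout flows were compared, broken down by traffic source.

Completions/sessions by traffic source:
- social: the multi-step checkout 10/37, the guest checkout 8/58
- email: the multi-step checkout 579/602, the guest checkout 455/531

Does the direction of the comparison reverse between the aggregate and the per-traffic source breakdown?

Social: the multi-step checkout 10/37 = 27.0%, the guest checkout 8/58 = 13.8% → the multi-step checkout
Email: the multi-step checkout 579/602 = 96.2%, the guest checkout 455/531 = 85.7% → the multi-step checkout
Overall: the multi-step checkout 589/639 = 92.2%, the guest checkout 463/589 = 78.6% → the multi-step checkout
The multi-step checkout wins overall and in every traffic group — no reversal.

No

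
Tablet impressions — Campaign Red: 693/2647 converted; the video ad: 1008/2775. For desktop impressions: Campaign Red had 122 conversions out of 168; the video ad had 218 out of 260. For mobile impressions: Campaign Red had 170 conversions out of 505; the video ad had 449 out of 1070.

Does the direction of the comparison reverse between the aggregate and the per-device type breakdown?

No

Tablet: Campaign Red 693/2647 = 26.2%, the video ad 1008/2775 = 36.3% → the video ad
Desktop: Campaign Red 122/168 = 72.6%, the video ad 218/260 = 83.8% → the video ad
Mobile: Campaign Red 170/505 = 33.7%, the video ad 449/1070 = 42.0% → the video ad
Overall: Campaign Red 985/3320 = 29.7%, the video ad 1675/4105 = 40.8% → the video ad
The video ad wins overall and in every device group — no reversal.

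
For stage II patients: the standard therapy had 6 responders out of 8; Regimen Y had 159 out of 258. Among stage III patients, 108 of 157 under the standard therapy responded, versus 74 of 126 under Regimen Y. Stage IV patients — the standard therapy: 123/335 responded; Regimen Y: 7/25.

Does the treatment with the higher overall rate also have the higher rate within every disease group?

No

Stage II: the standard therapy 6/8 = 75.0%, Regimen Y 159/258 = 61.6% → the standard therapy
Stage III: the standard therapy 108/157 = 68.8%, Regimen Y 74/126 = 58.7% → the standard therapy
Stage IV: the standard therapy 123/335 = 36.7%, Regimen Y 7/25 = 28.0% → the standard therapy
Overall: the standard therapy 237/500 = 47.4%, Regimen Y 240/409 = 58.7% → Regimen Y
The standard therapy wins each disease group but Regimen Y wins overall — the comparison reverses. The standard therapy's patients skew toward stage IV, which has a lower base rate.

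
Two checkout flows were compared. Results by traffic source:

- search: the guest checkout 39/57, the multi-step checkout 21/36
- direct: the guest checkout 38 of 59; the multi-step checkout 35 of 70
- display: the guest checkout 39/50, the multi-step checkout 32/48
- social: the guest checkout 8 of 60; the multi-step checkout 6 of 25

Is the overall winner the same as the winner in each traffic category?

No

Search: the guest checkout 39/57 = 68.4%, the multi-step checkout 21/36 = 58.3% → the guest checkout
Direct: the guest checkout 38/59 = 64.4%, the multi-step checkout 35/70 = 50.0% → the guest checkout
Display: the guest checkout 39/50 = 78.0%, the multi-step checkout 32/48 = 66.7% → the guest checkout
Social: the guest checkout 8/60 = 13.3%, the multi-step checkout 6/25 = 24.0% → the multi-step checkout
Overall: the guest checkout 124/226 = 54.9%, the multi-step checkout 94/179 = 52.5% → the guest checkout
Neither sweeps: the guest checkout wins 3 of 4 groups, the multi-step checkout wins 1. The guest checkout wins overall but not every group — no Simpson reversal.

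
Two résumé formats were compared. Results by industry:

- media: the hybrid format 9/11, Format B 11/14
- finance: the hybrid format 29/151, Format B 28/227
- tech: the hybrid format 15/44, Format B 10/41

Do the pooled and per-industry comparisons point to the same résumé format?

Yes

Media: the hybrid format 9/11 = 81.8%, Format B 11/14 = 78.6% → the hybrid format
Finance: the hybrid format 29/151 = 19.2%, Format B 28/227 = 12.3% → the hybrid format
Tech: the hybrid format 15/44 = 34.1%, Format B 10/41 = 24.4% → the hybrid format
Overall: the hybrid format 53/206 = 25.7%, Format B 49/282 = 17.4% → the hybrid format
The hybrid format wins overall and in every industry group — no reversal.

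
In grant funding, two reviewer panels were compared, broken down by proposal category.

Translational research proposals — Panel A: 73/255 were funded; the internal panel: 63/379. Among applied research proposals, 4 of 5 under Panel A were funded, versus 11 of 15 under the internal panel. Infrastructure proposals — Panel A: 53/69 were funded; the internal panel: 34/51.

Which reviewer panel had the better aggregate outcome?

Translational research: Panel A 73/255 = 28.6%, the internal panel 63/379 = 16.6% → Panel A
Applied research: Panel A 4/5 = 80.0%, the internal panel 11/15 = 73.3% → Panel A
Infrastructure: Panel A 53/69 = 76.8%, the internal panel 34/51 = 66.7% → Panel A
Overall: Panel A 130/329 = 39.5%, the internal panel 108/445 = 24.3% → Panel A

Panel A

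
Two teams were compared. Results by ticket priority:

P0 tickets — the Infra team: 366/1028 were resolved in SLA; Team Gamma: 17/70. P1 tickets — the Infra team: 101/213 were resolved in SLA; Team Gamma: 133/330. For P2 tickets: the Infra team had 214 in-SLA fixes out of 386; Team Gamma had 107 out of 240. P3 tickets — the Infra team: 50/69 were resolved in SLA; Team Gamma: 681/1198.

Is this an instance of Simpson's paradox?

Yes

P0: the Infra team 366/1028 = 35.6%, Team Gamma 17/70 = 24.3% → the Infra team
P1: the Infra team 101/213 = 47.4%, Team Gamma 133/330 = 40.3% → the Infra team
P2: the Infra team 214/386 = 55.4%, Team Gamma 107/240 = 44.6% → the Infra team
P3: the Infra team 50/69 = 72.5%, Team Gamma 681/1198 = 56.8% → the Infra team
Overall: the Infra team 731/1696 = 43.1%, Team Gamma 938/1838 = 51.0% → Team Gamma
The Infra team wins each ticket group but Team Gamma wins overall — the comparison reverses. The Infra team's tickets skew toward P0, which has a lower base rate.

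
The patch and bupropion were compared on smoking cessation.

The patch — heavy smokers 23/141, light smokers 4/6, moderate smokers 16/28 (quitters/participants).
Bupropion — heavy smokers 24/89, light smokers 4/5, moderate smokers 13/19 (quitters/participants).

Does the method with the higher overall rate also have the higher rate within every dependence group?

Yes

Heavy smokers: the patch 23/141 = 16.3%, bupropion 24/89 = 27.0% → bupropion
Light smokers: the patch 4/6 = 66.7%, bupropion 4/5 = 80.0% → bupropion
Moderate smokers: the patch 16/28 = 57.1%, bupropion 13/19 = 68.4% → bupropion
Overall: the patch 43/175 = 24.6%, bupropion 41/113 = 36.3% → bupropion
Bupropion wins overall and in every dependence group — no reversal.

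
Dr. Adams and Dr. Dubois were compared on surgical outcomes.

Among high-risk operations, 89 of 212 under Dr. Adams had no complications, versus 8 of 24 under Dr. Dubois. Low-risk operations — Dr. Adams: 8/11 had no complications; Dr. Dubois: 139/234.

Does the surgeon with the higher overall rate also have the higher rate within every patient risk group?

High-risk: Dr. Adams 89/212 = 42.0%, Dr. Dubois 8/24 = 33.3% → Dr. Adams
Low-risk: Dr. Adams 8/11 = 72.7%, Dr. Dubois 139/234 = 59.4% → Dr. Adams
Overall: Dr. Adams 97/223 = 43.5%, Dr. Dubois 147/258 = 57.0% → Dr. Dubois
Dr. Adams wins each patient risk group but Dr. Dubois wins overall — the comparison reverses. Dr. Adams's operations skew toward high-risk, which has a lower base rate.

No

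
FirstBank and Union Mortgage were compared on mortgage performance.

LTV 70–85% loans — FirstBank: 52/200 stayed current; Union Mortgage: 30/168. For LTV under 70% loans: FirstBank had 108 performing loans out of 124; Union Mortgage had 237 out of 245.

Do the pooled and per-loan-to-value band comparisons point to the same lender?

LTV 70–85%: FirstBank 52/200 = 26.0%, Union Mortgage 30/168 = 17.9% → FirstBank
LTV under 70%: FirstBank 108/124 = 87.1%, Union Mortgage 237/245 = 96.7% → Union Mortgage
Overall: FirstBank 160/324 = 49.4%, Union Mortgage 267/413 = 64.6% → Union Mortgage
Neither sweeps: FirstBank wins 1 of 2 groups, Union Mortgage wins 1. Union Mortgage wins overall but not every group — no Simpson reversal.

No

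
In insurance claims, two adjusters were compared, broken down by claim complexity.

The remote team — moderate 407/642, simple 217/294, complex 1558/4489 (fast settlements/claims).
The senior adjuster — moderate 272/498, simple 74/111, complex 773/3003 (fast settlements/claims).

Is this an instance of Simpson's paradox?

No

Moderate: the remote team 407/642 = 63.4%, the senior adjuster 272/498 = 54.6% → the remote team
Simple: the remote team 217/294 = 73.8%, the senior adjuster 74/111 = 66.7% → the remote team
Complex: the remote team 1558/4489 = 34.7%, the senior adjuster 773/3003 = 25.7% → the remote team
Overall: the remote team 2182/5425 = 40.2%, the senior adjuster 1119/3612 = 31.0% → the remote team
The remote team wins overall and in every claim group — no reversal.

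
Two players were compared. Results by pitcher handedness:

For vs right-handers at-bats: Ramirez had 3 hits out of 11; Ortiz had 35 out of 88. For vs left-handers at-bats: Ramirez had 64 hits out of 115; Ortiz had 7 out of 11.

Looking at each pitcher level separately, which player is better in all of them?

Vs right-handers: Ramirez 3/11 = 27.3%, Ortiz 35/88 = 39.8% → Ortiz
Vs left-handers: Ramirez 64/115 = 55.7%, Ortiz 7/11 = 63.6% → Ortiz
Ortiz has the higher rate in both groups.

Ortiz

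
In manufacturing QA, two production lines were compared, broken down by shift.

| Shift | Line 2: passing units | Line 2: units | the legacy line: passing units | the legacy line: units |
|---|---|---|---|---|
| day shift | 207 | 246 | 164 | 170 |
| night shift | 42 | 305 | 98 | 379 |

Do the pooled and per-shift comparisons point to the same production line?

Yes

Day shift: Line 2 207/246 = 84.1%, the legacy line 164/170 = 96.5% → the legacy line
Night shift: Line 2 42/305 = 13.8%, the legacy line 98/379 = 25.9% → the legacy line
Overall: Line 2 249/551 = 45.2%, the legacy line 262/549 = 47.7% → the legacy line
The legacy line wins overall and in every shift group — no reversal.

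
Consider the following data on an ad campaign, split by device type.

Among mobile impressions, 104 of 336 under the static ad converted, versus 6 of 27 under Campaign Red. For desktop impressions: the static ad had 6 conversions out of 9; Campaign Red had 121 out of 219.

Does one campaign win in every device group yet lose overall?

Yes

Mobile: the static ad 104/336 = 31.0%, Campaign Red 6/27 = 22.2% → the static ad
Desktop: the static ad 6/9 = 66.7%, Campaign Red 121/219 = 55.3% → the static ad
Overall: the static ad 110/345 = 31.9%, Campaign Red 127/246 = 51.6% → Campaign Red
The static ad wins each device group but Campaign Red wins overall — the comparison reverses. The static ad's impressions skew toward mobile, which has a lower base rate.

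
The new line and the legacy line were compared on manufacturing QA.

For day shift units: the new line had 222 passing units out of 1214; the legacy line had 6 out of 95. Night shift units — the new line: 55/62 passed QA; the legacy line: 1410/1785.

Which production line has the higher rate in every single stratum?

Day shift: the new line 222/1214 = 18.3%, the legacy line 6/95 = 6.3% → the new line
Night shift: the new line 55/62 = 88.7%, the legacy line 1410/1785 = 79.0% → the new line
The new line has the higher rate in both groups.

the new line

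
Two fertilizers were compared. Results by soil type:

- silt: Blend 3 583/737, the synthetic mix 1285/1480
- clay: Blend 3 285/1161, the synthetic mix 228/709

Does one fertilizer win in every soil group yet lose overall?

No

Silt: Blend 3 583/737 = 79.1%, the synthetic mix 1285/1480 = 86.8% → the synthetic mix
Clay: Blend 3 285/1161 = 24.5%, the synthetic mix 228/709 = 32.2% → the synthetic mix
Overall: Blend 3 868/1898 = 45.7%, the synthetic mix 1513/2189 = 69.1% → the synthetic mix
The synthetic mix wins overall and in every soil group — no reversal.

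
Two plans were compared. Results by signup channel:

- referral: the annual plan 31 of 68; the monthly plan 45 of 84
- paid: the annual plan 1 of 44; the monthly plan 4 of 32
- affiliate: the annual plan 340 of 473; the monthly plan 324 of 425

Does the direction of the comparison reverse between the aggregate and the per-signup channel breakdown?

Referral: the annual plan 31/68 = 45.6%, the monthly plan 45/84 = 53.6% → the monthly plan
Paid: the annual plan 1/44 = 2.3%, the monthly plan 4/32 = 12.5% → the monthly plan
Affiliate: the annual plan 340/473 = 71.9%, the monthly plan 324/425 = 76.2% → the monthly plan
Overall: the annual plan 372/585 = 63.6%, the monthly plan 373/541 = 68.9% → the monthly plan
The monthly plan wins overall and in every signup group — no reversal.

No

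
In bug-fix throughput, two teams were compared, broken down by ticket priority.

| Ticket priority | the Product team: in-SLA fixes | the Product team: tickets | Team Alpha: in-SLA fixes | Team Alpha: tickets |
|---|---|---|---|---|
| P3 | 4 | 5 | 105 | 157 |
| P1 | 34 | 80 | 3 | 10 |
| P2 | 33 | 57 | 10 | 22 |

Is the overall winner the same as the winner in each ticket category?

No

P3: the Product team 4/5 = 80.0%, Team Alpha 105/157 = 66.9% → the Product team
P1: the Product team 34/80 = 42.5%, Team Alpha 3/10 = 30.0% → the Product team
P2: the Product team 33/57 = 57.9%, Team Alpha 10/22 = 45.5% → the Product team
Overall: the Product team 71/142 = 50.0%, Team Alpha 118/189 = 62.4% → Team Alpha
The Product team wins each ticket group but Team Alpha wins overall — the comparison reverses. The Product team's tickets skew toward P1, which has a lower base rate.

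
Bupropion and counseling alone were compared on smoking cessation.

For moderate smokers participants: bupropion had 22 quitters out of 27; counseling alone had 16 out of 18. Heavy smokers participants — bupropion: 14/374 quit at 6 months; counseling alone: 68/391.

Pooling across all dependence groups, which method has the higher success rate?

Moderate smokers: bupropion 22/27 = 81.5%, counseling alone 16/18 = 88.9% → counseling alone
Heavy smokers: bupropion 14/374 = 3.7%, counseling alone 68/391 = 17.4% → counseling alone
Overall: bupropion 36/401 = 9.0%, counseling alone 84/409 = 20.5% → counseling alone

counseling alone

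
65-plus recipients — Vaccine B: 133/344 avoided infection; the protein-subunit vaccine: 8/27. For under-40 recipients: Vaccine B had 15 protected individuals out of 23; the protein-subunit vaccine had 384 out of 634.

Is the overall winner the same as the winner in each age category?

No

65-plus: Vaccine B 133/344 = 38.7%, the protein-subunit vaccine 8/27 = 29.6% → Vaccine B
Under-40: Vaccine B 15/23 = 65.2%, the protein-subunit vaccine 384/634 = 60.6% → Vaccine B
Overall: Vaccine B 148/367 = 40.3%, the protein-subunit vaccine 392/661 = 59.3% → the protein-subunit vaccine
Vaccine B wins each age group but the protein-subunit vaccine wins overall — the comparison reverses. Vaccine B's recipients skew toward 65-plus, which has a lower base rate.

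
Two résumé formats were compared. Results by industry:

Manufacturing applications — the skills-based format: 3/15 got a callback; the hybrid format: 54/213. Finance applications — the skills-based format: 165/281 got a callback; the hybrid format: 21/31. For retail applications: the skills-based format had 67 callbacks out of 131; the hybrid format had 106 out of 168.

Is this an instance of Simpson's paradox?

Manufacturing: the skills-based format 3/15 = 20.0%, the hybrid format 54/213 = 25.4% → the hybrid format
Finance: the skills-based format 165/281 = 58.7%, the hybrid format 21/31 = 67.7% → the hybrid format
Retail: the skills-based format 67/131 = 51.1%, the hybrid format 106/168 = 63.1% → the hybrid format
Overall: the skills-based format 235/427 = 55.0%, the hybrid format 181/412 = 43.9% → the skills-based format
The hybrid format wins each industry group but the skills-based format wins overall — the comparison reverses. The hybrid format's applications skew toward manufacturing, which has a lower base rate.

Yes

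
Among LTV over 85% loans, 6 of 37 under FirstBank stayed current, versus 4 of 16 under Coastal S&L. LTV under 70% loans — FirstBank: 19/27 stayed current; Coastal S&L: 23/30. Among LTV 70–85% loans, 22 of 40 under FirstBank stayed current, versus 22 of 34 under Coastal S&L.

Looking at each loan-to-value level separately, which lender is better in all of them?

Coastal S&L

LTV over 85%: FirstBank 6/37 = 16.2%, Coastal S&L 4/16 = 25.0% → Coastal S&L
LTV under 70%: FirstBank 19/27 = 70.4%, Coastal S&L 23/30 = 76.7% → Coastal S&L
LTV 70–85%: FirstBank 22/40 = 55.0%, Coastal S&L 22/34 = 64.7% → Coastal S&L
Coastal S&L has the higher rate in all 3 groups.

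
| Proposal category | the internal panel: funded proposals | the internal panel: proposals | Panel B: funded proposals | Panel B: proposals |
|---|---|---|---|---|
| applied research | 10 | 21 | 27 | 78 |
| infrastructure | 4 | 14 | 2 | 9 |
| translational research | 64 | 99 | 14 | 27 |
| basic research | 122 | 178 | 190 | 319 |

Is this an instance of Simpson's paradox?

No

Applied research: the internal panel 10/21 = 47.6%, Panel B 27/78 = 34.6% → the internal panel
Infrastructure: the internal panel 4/14 = 28.6%, Panel B 2/9 = 22.2% → the internal panel
Translational research: the internal panel 64/99 = 64.6%, Panel B 14/27 = 51.9% → the internal panel
Basic research: the internal panel 122/178 = 68.5%, Panel B 190/319 = 59.6% → the internal panel
Overall: the internal panel 200/312 = 64.1%, Panel B 233/433 = 53.8% → the internal panel
The internal panel wins overall and in every proposal group — no reversal.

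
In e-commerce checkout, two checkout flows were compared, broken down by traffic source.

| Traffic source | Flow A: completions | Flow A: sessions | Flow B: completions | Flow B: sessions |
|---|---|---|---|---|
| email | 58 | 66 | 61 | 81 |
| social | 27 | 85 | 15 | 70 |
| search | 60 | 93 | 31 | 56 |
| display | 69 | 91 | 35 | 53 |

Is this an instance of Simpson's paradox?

Email: Flow A 58/66 = 87.9%, Flow B 61/81 = 75.3% → Flow A
Social: Flow A 27/85 = 31.8%, Flow B 15/70 = 21.4% → Flow A
Search: Flow A 60/93 = 64.5%, Flow B 31/56 = 55.4% → Flow A
Display: Flow A 69/91 = 75.8%, Flow B 35/53 = 66.0% → Flow A
Overall: Flow A 214/335 = 63.9%, Flow B 142/260 = 54.6% → Flow A
Flow A wins overall and in every traffic group — no reversal.

No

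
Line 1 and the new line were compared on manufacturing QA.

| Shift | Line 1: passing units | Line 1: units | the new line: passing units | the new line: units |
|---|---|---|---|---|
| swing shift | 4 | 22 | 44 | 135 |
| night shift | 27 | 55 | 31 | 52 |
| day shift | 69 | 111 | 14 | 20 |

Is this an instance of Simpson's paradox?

Yes

Swing shift: Line 1 4/22 = 18.2%, the new line 44/135 = 32.6% → the new line
Night shift: Line 1 27/55 = 49.1%, the new line 31/52 = 59.6% → the new line
Day shift: Line 1 69/111 = 62.2%, the new line 14/20 = 70.0% → the new line
Overall: Line 1 100/188 = 53.2%, the new line 89/207 = 43.0% → Line 1
The new line wins each shift group but Line 1 wins overall — the comparison reverses. The new line's units skew toward swing shift, which has a lower base rate.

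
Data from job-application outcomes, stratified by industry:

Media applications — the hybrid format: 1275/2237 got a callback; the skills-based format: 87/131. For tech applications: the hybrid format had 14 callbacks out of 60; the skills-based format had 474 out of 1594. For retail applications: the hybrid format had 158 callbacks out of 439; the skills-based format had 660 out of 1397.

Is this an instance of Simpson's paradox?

Yes

Media: the hybrid format 1275/2237 = 57.0%, the skills-based format 87/131 = 66.4% → the skills-based format
Tech: the hybrid format 14/60 = 23.3%, the skills-based format 474/1594 = 29.7% → the skills-based format
Retail: the hybrid format 158/439 = 36.0%, the skills-based format 660/1397 = 47.2% → the skills-based format
Overall: the hybrid format 1447/2736 = 52.9%, the skills-based format 1221/3122 = 39.1% → the hybrid format
The skills-based format wins each industry group but the hybrid format wins overall — the comparison reverses. The skills-based format's applications skew toward tech, which has a lower base rate.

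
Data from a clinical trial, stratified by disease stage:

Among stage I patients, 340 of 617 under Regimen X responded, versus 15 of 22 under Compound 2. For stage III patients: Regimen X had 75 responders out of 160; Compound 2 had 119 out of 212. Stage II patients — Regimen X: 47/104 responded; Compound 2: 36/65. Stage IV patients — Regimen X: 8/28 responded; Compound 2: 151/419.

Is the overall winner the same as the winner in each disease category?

Stage I: Regimen X 340/617 = 55.1%, Compound 2 15/22 = 68.2% → Compound 2
Stage III: Regimen X 75/160 = 46.9%, Compound 2 119/212 = 56.1% → Compound 2
Stage II: Regimen X 47/104 = 45.2%, Compound 2 36/65 = 55.4% → Compound 2
Stage IV: Regimen X 8/28 = 28.6%, Compound 2 151/419 = 36.0% → Compound 2
Overall: Regimen X 470/909 = 51.7%, Compound 2 321/718 = 44.7% → Regimen X
Compound 2 wins each disease group but Regimen X wins overall — the comparison reverses. Compound 2's patients skew toward stage IV, which has a lower base rate.

No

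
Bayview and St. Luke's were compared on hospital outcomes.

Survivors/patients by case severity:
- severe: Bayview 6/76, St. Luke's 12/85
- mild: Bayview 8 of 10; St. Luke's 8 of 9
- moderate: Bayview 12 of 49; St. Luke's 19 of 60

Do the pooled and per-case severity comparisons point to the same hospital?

Severe: Bayview 6/76 = 7.9%, St. Luke's 12/85 = 14.1% → St. Luke's
Mild: Bayview 8/10 = 80.0%, St. Luke's 8/9 = 88.9% → St. Luke's
Moderate: Bayview 12/49 = 24.5%, St. Luke's 19/60 = 31.7% → St. Luke's
Overall: Bayview 26/135 = 19.3%, St. Luke's 39/154 = 25.3% → St. Luke's
St. Luke's wins overall and in every case group — no reversal.

Yes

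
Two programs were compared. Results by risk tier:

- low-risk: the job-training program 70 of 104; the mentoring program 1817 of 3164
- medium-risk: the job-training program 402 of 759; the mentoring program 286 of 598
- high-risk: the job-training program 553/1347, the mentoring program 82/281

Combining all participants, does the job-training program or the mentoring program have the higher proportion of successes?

Low-risk: the job-training program 70/104 = 67.3%, the mentoring program 1817/3164 = 57.4% → the job-training program
Medium-risk: the job-training program 402/759 = 53.0%, the mentoring program 286/598 = 47.8% → the job-training program
High-risk: the job-training program 553/1347 = 41.1%, the mentoring program 82/281 = 29.2% → the job-training program
Overall: the job-training program 1025/2210 = 46.4%, the mentoring program 2185/4043 = 54.0% → the mentoring program
(The job-training program wins every risk group but the mentoring program wins overall — the job-training program's participants skew toward the low-rate high-risk group.)

the mentoring program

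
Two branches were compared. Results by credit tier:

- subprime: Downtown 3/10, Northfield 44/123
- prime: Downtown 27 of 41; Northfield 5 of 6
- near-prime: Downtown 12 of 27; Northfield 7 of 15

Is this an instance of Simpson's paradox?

Subprime: Downtown 3/10 = 30.0%, Northfield 44/123 = 35.8% → Northfield
Prime: Downtown 27/41 = 65.9%, Northfield 5/6 = 83.3% → Northfield
Near-prime: Downtown 12/27 = 44.4%, Northfield 7/15 = 46.7% → Northfield
Overall: Downtown 42/78 = 53.8%, Northfield 56/144 = 38.9% → Downtown
Northfield wins each credit group but Downtown wins overall — the comparison reverses. Northfield's applications skew toward subprime, which has a lower base rate.

Yes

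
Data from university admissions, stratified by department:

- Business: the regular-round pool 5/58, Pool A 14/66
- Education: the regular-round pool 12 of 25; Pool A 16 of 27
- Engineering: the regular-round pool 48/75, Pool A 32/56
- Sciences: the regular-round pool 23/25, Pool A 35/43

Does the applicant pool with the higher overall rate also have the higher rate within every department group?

No

Business: the regular-round pool 5/58 = 8.6%, Pool A 14/66 = 21.2% → Pool A
Education: the regular-round pool 12/25 = 48.0%, Pool A 16/27 = 59.3% → Pool A
Engineering: the regular-round pool 48/75 = 64.0%, Pool A 32/56 = 57.1% → the regular-round pool
Sciences: the regular-round pool 23/25 = 92.0%, Pool A 35/43 = 81.4% → the regular-round pool
Overall: the regular-round pool 88/183 = 48.1%, Pool A 97/192 = 50.5% → Pool A
Neither sweeps: the regular-round pool wins 2 of 4 groups, Pool A wins 2. Pool A wins overall but not every group — no Simpson reversal.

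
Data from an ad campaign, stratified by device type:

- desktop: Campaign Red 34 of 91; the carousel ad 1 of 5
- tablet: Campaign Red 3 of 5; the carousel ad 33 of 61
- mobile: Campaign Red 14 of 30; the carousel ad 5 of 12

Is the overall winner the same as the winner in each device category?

Desktop: Campaign Red 34/91 = 37.4%, the carousel ad 1/5 = 20.0% → Campaign Red
Tablet: Campaign Red 3/5 = 60.0%, the carousel ad 33/61 = 54.1% → Campaign Red
Mobile: Campaign Red 14/30 = 46.7%, the carousel ad 5/12 = 41.7% → Campaign Red
Overall: Campaign Red 51/126 = 40.5%, the carousel ad 39/78 = 50.0% → the carousel ad
Campaign Red wins each device group but the carousel ad wins overall — the comparison reverses. Campaign Red's impressions skew toward desktop, which has a lower base rate.

No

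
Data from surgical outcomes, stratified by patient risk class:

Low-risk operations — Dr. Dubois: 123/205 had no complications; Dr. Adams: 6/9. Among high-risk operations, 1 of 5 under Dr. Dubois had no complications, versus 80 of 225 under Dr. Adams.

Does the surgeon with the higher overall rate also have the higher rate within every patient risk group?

No

Low-risk: Dr. Dubois 123/205 = 60.0%, Dr. Adams 6/9 = 66.7% → Dr. Adams
High-risk: Dr. Dubois 1/5 = 20.0%, Dr. Adams 80/225 = 35.6% → Dr. Adams
Overall: Dr. Dubois 124/210 = 59.0%, Dr. Adams 86/234 = 36.8% → Dr. Dubois
Dr. Adams wins each patient risk group but Dr. Dubois wins overall — the comparison reverses. Dr. Adams's operations skew toward high-risk, which has a lower base rate.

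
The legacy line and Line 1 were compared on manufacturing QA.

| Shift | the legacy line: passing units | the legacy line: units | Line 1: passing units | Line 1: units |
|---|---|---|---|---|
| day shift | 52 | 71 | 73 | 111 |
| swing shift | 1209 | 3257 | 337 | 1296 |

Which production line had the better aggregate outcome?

Day shift: the legacy line 52/71 = 73.2%, Line 1 73/111 = 65.8% → the legacy line
Swing shift: the legacy line 1209/3257 = 37.1%, Line 1 337/1296 = 26.0% → the legacy line
Overall: the legacy line 1261/3328 = 37.9%, Line 1 410/1407 = 29.1% → the legacy line

the legacy line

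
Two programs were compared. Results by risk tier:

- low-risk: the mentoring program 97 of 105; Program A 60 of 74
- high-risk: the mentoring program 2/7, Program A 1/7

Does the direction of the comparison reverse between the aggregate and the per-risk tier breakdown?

Low-risk: the mentoring program 97/105 = 92.4%, Program A 60/74 = 81.1% → the mentoring program
High-risk: the mentoring program 2/7 = 28.6%, Program A 1/7 = 14.3% → the mentoring program
Overall: the mentoring program 99/112 = 88.4%, Program A 61/81 = 75.3% → the mentoring program
The mentoring program wins overall and in every risk group — no reversal.

No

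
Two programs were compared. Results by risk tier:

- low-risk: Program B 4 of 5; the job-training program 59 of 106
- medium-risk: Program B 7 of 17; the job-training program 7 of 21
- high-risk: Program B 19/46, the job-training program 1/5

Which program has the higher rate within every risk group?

Low-risk: Program B 4/5 = 80.0%, the job-training program 59/106 = 55.7% → Program B
Medium-risk: Program B 7/17 = 41.2%, the job-training program 7/21 = 33.3% → Program B
High-risk: Program B 19/46 = 41.3%, the job-training program 1/5 = 20.0% → Program B
Program B has the higher rate in all 3 groups.

Program B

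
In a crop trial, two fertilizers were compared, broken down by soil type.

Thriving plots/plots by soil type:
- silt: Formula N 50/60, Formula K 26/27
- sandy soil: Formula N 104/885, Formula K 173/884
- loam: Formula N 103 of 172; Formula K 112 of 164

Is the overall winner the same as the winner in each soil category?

Yes

Silt: Formula N 50/60 = 83.3%, Formula K 26/27 = 96.3% → Formula K
Sandy soil: Formula N 104/885 = 11.8%, Formula K 173/884 = 19.6% → Formula K
Loam: Formula N 103/172 = 59.9%, Formula K 112/164 = 68.3% → Formula K
Overall: Formula N 257/1117 = 23.0%, Formula K 311/1075 = 28.9% → Formula K
Formula K wins overall and in every soil group — no reversal.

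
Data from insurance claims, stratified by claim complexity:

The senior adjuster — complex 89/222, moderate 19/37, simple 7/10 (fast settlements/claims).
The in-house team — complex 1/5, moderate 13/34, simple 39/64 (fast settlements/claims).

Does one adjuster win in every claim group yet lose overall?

Yes

Complex: the senior adjuster 89/222 = 40.1%, the in-house team 1/5 = 20.0% → the senior adjuster
Moderate: the senior adjuster 19/37 = 51.4%, the in-house team 13/34 = 38.2% → the senior adjuster
Simple: the senior adjuster 7/10 = 70.0%, the in-house team 39/64 = 60.9% → the senior adjuster
Overall: the senior adjuster 115/269 = 42.8%, the in-house team 53/103 = 51.5% → the in-house team
The senior adjuster wins each claim group but the in-house team wins overall — the comparison reverses. The senior adjuster's claims skew toward complex, which has a lower base rate.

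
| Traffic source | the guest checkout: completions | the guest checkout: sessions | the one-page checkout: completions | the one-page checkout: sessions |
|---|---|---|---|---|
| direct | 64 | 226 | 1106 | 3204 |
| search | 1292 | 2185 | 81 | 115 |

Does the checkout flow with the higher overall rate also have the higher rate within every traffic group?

Direct: the guest checkout 64/226 = 28.3%, the one-page checkout 1106/3204 = 34.5% → the one-page checkout
Search: the guest checkout 1292/2185 = 59.1%, the one-page checkout 81/115 = 70.4% → the one-page checkout
Overall: the guest checkout 1356/2411 = 56.2%, the one-page checkout 1187/3319 = 35.8% → the guest checkout
The one-page checkout wins each traffic group but the guest checkout wins overall — the comparison reverses. The one-page checkout's sessions skew toward direct, which has a lower base rate.

No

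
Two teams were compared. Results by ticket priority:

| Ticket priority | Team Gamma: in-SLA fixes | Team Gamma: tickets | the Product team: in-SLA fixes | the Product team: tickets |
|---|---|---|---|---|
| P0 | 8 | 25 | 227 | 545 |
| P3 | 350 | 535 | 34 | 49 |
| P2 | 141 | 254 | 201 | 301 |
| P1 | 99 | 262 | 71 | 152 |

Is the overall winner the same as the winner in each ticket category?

No

P0: Team Gamma 8/25 = 32.0%, the Product team 227/545 = 41.7% → the Product team
P3: Team Gamma 350/535 = 65.4%, the Product team 34/49 = 69.4% → the Product team
P2: Team Gamma 141/254 = 55.5%, the Product team 201/301 = 66.8% → the Product team
P1: Team Gamma 99/262 = 37.8%, the Product team 71/152 = 46.7% → the Product team
Overall: Team Gamma 598/1076 = 55.6%, the Product team 533/1047 = 50.9% → Team Gamma
The Product team wins each ticket group but Team Gamma wins overall — the comparison reverses. The Product team's tickets skew toward P0, which has a lower base rate.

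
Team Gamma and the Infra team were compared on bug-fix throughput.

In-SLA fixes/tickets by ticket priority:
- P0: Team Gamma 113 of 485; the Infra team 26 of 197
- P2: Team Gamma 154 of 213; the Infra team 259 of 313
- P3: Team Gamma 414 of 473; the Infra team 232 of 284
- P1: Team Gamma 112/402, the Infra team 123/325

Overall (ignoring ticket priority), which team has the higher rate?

P0: Team Gamma 113/485 = 23.3%, the Infra team 26/197 = 13.2% → Team Gamma
P2: Team Gamma 154/213 = 72.3%, the Infra team 259/313 = 82.7% → the Infra team
P3: Team Gamma 414/473 = 87.5%, the Infra team 232/284 = 81.7% → Team Gamma
P1: Team Gamma 112/402 = 27.9%, the Infra team 123/325 = 37.8% → the Infra team
Overall: Team Gamma 793/1573 = 50.4%, the Infra team 640/1119 = 57.2% → the Infra team
(Neither sweeps every ticket group, but the Infra team has the higher pooled rate.)

the Infra team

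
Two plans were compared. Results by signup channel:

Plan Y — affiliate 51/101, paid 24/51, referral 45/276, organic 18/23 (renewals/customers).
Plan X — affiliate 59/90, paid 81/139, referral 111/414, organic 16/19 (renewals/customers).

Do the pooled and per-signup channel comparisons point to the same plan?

Yes

Affiliate: Plan Y 51/101 = 50.5%, Plan X 59/90 = 65.6% → Plan X
Paid: Plan Y 24/51 = 47.1%, Plan X 81/139 = 58.3% → Plan X
Referral: Plan Y 45/276 = 16.3%, Plan X 111/414 = 26.8% → Plan X
Organic: Plan Y 18/23 = 78.3%, Plan X 16/19 = 84.2% → Plan X
Overall: Plan Y 138/451 = 30.6%, Plan X 267/662 = 40.3% → Plan X
Plan X wins overall and in every signup group — no reversal.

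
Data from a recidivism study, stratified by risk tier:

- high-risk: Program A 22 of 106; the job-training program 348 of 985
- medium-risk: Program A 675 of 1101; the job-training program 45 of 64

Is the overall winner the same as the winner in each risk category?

No

High-risk: Program A 22/106 = 20.8%, the job-training program 348/985 = 35.3% → the job-training program
Medium-risk: Program A 675/1101 = 61.3%, the job-training program 45/64 = 70.3% → the job-training program
Overall: Program A 697/1207 = 57.7%, the job-training program 393/1049 = 37.5% → Program A
The job-training program wins each risk group but Program A wins overall — the comparison reverses. The job-training program's participants skew toward high-risk, which has a lower base rate.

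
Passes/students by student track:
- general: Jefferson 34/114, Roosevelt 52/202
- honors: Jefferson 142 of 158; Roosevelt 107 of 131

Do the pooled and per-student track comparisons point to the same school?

General: Jefferson 34/114 = 29.8%, Roosevelt 52/202 = 25.7% → Jefferson
Honors: Jefferson 142/158 = 89.9%, Roosevelt 107/131 = 81.7% → Jefferson
Overall: Jefferson 176/272 = 64.7%, Roosevelt 159/333 = 47.7% → Jefferson
Jefferson wins overall and in every student group — no reversal.

Yes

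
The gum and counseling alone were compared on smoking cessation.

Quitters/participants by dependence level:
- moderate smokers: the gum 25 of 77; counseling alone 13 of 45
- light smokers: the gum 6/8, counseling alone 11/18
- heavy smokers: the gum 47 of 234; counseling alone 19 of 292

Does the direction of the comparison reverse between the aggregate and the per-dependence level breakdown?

Moderate smokers: the gum 25/77 = 32.5%, counseling alone 13/45 = 28.9% → the gum
Light smokers: the gum 6/8 = 75.0%, counseling alone 11/18 = 61.1% → the gum
Heavy smokers: the gum 47/234 = 20.1%, counseling alone 19/292 = 6.5% → the gum
Overall: the gum 78/319 = 24.5%, counseling alone 43/355 = 12.1% → the gum
The gum wins overall and in every dependence group — no reversal.

No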